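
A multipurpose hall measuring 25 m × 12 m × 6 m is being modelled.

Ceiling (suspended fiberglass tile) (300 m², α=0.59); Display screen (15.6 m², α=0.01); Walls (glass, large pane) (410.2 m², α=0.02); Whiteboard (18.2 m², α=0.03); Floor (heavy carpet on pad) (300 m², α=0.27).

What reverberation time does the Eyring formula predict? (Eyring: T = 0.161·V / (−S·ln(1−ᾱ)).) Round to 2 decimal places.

S = Σ Sᵢ = 1044.0 m².
Absorption A = 300×0.59 + 15.6×0.01 + 410.2×0.02 + 18.2×0.03 + 300×0.27 = 266.906 sabins.
Mean coefficient ᾱ = A/S = 0.2557.
−S·ln(1−ᾱ) = −1044.0 × ln(1 − 0.2557) = 308.305.
V = 25 × 12 × 6 = 1800 m³.
RT60 = 0.161 × 1800 / 308.305 = 0.94 s.

0.94 sec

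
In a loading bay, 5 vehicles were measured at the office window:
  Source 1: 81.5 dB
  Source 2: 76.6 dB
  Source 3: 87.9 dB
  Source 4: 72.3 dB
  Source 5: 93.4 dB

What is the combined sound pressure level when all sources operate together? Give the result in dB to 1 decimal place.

Converting to relative power and adding: 10^(81.5/10) + 10^(76.6/10) + 10^(87.9/10) + 10^(72.3/10) + 10^(93.4/10) = 3.008e+09.
L_total = 10·log₁₀(3.008e+09) = 94.8 dB.

94.8 dB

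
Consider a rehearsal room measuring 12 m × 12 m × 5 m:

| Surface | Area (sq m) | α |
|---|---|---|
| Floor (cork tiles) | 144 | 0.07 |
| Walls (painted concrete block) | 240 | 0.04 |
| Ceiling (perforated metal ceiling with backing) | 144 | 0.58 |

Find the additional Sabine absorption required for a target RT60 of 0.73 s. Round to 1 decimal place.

Total absorption A₁ = 144·0.07 + 240·0.04 + 144·0.58
  = 10.080 + 9.600 + 83.520 = 103.200 sq m sabins.
V = 720 m³. Required absorption A₂ = 0.161 × 720 / 0.73 = 158.795 sabins.
ΔA = A₂ − A₁ = 158.795 − 103.200 = 55.6 sabins.

55.6 sabins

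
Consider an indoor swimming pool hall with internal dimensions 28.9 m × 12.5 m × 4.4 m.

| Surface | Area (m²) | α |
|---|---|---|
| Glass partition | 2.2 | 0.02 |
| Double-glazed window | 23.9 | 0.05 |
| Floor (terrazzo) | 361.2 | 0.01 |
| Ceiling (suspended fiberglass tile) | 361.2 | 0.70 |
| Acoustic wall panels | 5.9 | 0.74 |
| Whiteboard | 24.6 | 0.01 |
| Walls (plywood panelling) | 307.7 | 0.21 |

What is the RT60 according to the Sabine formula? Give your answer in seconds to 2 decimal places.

Total absorption A = 2.2×0.02 + 23.9×0.05 + 361.2×0.01 + 361.2×0.70 + 5.9×0.74 + 24.6×0.01 + 307.7×0.21
  = 0.044 + 1.195 + 3.612 + 252.840 + 4.366 + 0.246 + 64.617 = 326.920 m² sabins.
Room volume: 1589.5 m³.
T = 0.161 V/A = 0.161·1589.5/326.920 = 0.78 s.

0.78 sec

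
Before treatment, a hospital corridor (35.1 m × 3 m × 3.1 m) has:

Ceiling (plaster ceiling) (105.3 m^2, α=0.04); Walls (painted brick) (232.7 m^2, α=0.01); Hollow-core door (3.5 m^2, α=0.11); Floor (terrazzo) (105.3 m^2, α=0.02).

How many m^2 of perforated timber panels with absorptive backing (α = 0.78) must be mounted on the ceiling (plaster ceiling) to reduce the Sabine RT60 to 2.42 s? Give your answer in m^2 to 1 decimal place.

17.1

Equivalent absorption area: A₁ = 105.3*0.04 + 232.7*0.01 + 3.5*0.11 + 105.3*0.02 = 9.030 m^2.
Required A₂ = 0.161·326.43/2.42 = 21.717 sabins.
Absorption to add: 21.717 − 9.030 = 12.687 sabins.
Net gain per m^2: Δα = 0.78 − 0.04 = 0.74.
Panel area = 12.687 / 0.74 = 17.1 m^2.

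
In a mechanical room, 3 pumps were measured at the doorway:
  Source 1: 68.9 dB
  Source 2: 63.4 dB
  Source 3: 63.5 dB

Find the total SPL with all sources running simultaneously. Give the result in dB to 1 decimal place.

Converting to relative power and adding: 10^(68.9/10) + 10^(63.4/10) + 10^(63.5/10) = 1.219e+07.
Back to dB: 10·log₁₀ Σ = 70.9 dB.

70.9 dB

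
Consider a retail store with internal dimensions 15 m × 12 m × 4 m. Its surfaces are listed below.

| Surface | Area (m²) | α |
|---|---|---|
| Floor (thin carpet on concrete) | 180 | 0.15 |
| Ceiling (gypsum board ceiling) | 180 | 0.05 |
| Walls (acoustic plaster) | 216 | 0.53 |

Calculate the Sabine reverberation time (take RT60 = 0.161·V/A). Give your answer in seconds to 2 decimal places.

0.77 seconds

A = Σ Sᵢαᵢ = 180*0.15 + 180*0.05 + 216*0.53 = 150.480 sabins.
Volume V = 15 × 12 × 4 = 720 m³.
Sabine: RT60 = 0.161 × 720 / 150.480 = 0.77 s.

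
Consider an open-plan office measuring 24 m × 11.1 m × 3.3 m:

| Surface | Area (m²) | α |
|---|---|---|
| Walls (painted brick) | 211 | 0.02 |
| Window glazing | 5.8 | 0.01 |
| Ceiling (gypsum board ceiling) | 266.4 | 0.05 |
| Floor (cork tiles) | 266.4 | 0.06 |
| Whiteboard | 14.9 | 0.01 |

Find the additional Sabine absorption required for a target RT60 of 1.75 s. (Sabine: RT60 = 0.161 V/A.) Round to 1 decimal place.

47.1 sabins

Total absorption A₁ = 211·0.02 + 5.8·0.01 + 266.4·0.05 + 266.4·0.06 + 14.9·0.01
  = 4.220 + 0.058 + 13.320 + 15.984 + 0.149 = 33.731 m² sabins.
Target A₂ = 0.161·879.12/1.75 = 80.879 sabins (V = 879.12 m³).
Additional absorption ΔA = 80.879 − 33.731 = 47.1 sabins.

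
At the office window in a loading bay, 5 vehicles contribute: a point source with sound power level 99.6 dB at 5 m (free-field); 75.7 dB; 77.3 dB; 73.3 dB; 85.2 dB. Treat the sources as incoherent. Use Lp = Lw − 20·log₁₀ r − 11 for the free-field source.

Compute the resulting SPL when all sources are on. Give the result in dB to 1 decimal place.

86.7 dB

Source at 5 m: Lp = 99.6 − 20·log₁₀(5) − 11 = 74.6 dB.
Sum in the linear (power) domain: Σ 10^(Lᵢ/10) = 10^(74.6/10) + 10^(75.7/10) + 10^(77.3/10) + 10^(73.3/10) + 10^(85.2/10) = 4.722e+08.
Back to dB: 10·log₁₀ Σ = 86.7 dB.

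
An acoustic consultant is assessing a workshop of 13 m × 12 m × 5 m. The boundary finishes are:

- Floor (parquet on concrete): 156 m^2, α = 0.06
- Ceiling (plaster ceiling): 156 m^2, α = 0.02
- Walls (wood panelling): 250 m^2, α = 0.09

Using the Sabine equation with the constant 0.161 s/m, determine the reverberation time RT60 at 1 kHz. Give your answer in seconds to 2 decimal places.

Total absorption A = 156*0.06 + 156*0.02 + 250*0.09
  = 9.360 + 3.120 + 22.500 = 34.980 m^2 sabins.
V = 13·12·5 = 780 m³.
Sabine: RT60 = 0.161 × 780 / 34.980 = 3.59 s.

3.59 s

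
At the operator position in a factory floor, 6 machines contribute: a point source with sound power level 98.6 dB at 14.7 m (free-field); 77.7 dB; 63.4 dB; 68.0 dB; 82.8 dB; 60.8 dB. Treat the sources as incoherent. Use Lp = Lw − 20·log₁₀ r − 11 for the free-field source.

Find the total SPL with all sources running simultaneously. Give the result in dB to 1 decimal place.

84.2 dB

Source at 14.7 m: Lp = 98.6 − 20·log₁₀(14.7) − 11 = 64.3 dB.
Sum in the linear (power) domain: Σ 10^(Lᵢ/10) = 10^(64.3/10) + 10^(77.7/10) + 10^(63.4/10) + 10^(68.0/10) + 10^(82.8/10) + 10^(60.8/10) = 2.618e+08.
Back to dB: 10·log₁₀ Σ = 84.2 dB.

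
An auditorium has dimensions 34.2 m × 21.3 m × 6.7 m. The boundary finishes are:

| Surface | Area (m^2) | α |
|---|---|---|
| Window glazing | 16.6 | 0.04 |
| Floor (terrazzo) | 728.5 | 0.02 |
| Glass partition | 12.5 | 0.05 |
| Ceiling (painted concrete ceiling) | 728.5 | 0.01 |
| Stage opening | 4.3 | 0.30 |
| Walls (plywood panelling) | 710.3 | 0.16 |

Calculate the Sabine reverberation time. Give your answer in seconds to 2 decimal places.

5.69 s

A = Σ Sᵢαᵢ = 16.6*0.04 + 728.5*0.02 + 12.5*0.05 + 728.5*0.01 + 4.3*0.30 + 710.3*0.16 = 138.082 sabins.
V = 34.2·21.3·6.7 = 4880.682 m³.
RT60 = 0.161 · V / A = 0.161 × 4880.682 / 138.082 = 5.69 s.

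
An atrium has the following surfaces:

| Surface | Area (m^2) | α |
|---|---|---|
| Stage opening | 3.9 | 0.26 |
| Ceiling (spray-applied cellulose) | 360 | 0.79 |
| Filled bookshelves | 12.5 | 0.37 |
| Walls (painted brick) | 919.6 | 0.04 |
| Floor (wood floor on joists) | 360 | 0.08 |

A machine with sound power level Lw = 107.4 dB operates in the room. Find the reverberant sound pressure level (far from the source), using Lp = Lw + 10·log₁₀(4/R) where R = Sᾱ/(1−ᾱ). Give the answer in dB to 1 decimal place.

86.9 dB

Σ(Sᵢαᵢ) = 3.9·0.26 + 360·0.79 + 12.5·0.37 + 919.6·0.04 + 360·0.08 = 355.623; total area S = 1656.0 m^2.
ᾱ = 355.623/1656.0 = 0.2147; R = Sᾱ/(1−ᾱ) = 355.623/(1−0.2147) = 452.850 m^2.
Lp = 107.4 + 10·log₁₀(4/452.850) = 107.4 + (-20.54) = 86.9 dB.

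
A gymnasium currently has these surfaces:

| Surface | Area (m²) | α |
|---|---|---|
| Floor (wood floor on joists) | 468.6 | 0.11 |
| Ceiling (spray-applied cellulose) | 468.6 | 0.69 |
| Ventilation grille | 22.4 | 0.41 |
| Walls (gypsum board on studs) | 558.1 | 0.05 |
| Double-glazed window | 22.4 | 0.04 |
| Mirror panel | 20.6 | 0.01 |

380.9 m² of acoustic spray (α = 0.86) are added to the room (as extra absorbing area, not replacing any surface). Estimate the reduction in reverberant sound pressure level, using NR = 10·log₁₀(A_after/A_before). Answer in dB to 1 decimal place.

2.5 dB

Summing Sᵢαᵢ: 51.546 + 323.334 + 9.184 + 27.905 + 0.896 + 0.206 → A_before = 413.071 sabins.
Treatment contributes 380.9·0.86 = 327.574 sabins.
New total A_after = 740.645 sabins.
Reduction = 10 log₁₀(A_after/A_before) = 10 log₁₀(1.7930) = 2.5 dB.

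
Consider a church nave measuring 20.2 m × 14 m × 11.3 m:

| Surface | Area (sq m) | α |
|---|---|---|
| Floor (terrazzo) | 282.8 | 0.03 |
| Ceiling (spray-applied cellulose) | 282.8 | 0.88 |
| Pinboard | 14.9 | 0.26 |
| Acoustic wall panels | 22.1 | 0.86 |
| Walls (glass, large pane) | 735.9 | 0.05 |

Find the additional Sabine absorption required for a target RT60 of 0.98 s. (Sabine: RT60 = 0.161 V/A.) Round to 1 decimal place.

A₁ = Σ Sᵢαᵢ = 282.8*0.03 + 282.8*0.88 + 14.9*0.26 + 22.1*0.86 + 735.9*0.05 = 317.023 sabins.
For T = 0.98 s, need A₂ = 0.161·V/T = 0.161·3195.64/0.98 = 524.998 sabins.
Additional absorption ΔA = 524.998 − 317.023 = 208.0 sabins.

208.0 sabins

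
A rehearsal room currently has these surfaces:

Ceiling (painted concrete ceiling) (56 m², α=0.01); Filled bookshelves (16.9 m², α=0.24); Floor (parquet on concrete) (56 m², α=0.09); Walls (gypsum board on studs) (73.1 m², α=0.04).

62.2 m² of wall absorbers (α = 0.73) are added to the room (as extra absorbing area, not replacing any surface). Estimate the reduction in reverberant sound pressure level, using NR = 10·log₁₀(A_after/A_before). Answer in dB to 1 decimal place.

Equivalent absorption area: A_before = 56*0.01 + 16.9*0.24 + 56*0.09 + 73.1*0.04 = 12.580 m².
Added absorption = 62.2 × 0.73 = 45.406 sabins.
New total A_after = 57.986 sabins.
NR = 10·log₁₀(57.986/12.580) = 6.6 dB.

6.6 dB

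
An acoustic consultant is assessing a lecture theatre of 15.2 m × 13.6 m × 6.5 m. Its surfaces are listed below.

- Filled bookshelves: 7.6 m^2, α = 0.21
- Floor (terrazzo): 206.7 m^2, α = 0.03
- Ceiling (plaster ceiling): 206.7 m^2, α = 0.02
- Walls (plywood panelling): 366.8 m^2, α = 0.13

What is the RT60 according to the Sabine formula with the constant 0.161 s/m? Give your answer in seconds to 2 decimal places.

Total absorption A = 7.6*0.21 + 206.7*0.03 + 206.7*0.02 + 366.8*0.13
  = 1.596 + 6.201 + 4.134 + 47.684 = 59.615 m^2 sabins.
Room volume: 1343.68 m³.
T = 0.161 V/A = 0.161·1343.68/59.615 = 3.63 s.

3.63 s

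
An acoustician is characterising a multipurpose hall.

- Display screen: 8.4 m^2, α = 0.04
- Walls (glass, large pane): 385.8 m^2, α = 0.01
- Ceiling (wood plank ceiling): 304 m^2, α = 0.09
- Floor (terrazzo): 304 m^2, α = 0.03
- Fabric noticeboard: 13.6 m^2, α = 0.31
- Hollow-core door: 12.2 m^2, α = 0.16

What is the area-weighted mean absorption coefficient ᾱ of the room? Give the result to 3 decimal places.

0.046

S = Σ Sᵢ = 8.4 + 385.8 + 304 + 304 + 13.6 + 12.2 = 1028.0 m^2.
A = 8.4·0.04 + 385.8·0.01 + 304·0.09 + 304·0.03 + 13.6·0.31 + 12.2·0.16 = 46.842 sabins.
ᾱ = 46.842 / 1028.0 = 0.046.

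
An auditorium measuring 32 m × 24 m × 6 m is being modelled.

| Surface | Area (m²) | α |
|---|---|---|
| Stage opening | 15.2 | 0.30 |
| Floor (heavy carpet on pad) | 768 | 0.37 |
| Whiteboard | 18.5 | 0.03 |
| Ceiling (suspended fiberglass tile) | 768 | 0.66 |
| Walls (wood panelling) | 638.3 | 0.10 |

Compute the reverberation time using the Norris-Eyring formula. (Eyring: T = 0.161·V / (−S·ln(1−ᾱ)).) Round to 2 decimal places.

S = Σ Sᵢ = 2208.0 m².
Σ(Sᵢαᵢ) = 15.2·0.30 + 768·0.37 + 18.5·0.03 + 768·0.66 + 638.3·0.10 = 859.985.
ᾱ = 859.985 / 2208.0 = 0.3895.
Eyring denominator: −S ln(1−ᾱ) = 1089.597.
V = 32 × 24 × 6 = 4608 m³.
T = 0.161·V/[−S·ln(1−ᾱ)] = 0.161·4608/1089.597 = 0.68 s.

0.68 s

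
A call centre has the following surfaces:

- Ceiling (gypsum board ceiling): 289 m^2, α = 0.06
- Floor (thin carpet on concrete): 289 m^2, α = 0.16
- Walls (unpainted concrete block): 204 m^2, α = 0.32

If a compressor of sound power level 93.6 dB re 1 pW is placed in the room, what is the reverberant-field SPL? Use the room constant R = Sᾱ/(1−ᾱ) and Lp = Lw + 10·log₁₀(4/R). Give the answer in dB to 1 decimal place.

Σ(Sᵢαᵢ) = 289·0.06 + 289·0.16 + 204·0.32 = 128.860; total area S = 782.0 m^2.
ᾱ = 0.1648, so room constant R = A/(1−ᾱ) = 154.286 m^2.
Lp = Lw + 10 log₁₀(4/R) = 93.6 -15.86 = 77.7 dB.

77.7 dB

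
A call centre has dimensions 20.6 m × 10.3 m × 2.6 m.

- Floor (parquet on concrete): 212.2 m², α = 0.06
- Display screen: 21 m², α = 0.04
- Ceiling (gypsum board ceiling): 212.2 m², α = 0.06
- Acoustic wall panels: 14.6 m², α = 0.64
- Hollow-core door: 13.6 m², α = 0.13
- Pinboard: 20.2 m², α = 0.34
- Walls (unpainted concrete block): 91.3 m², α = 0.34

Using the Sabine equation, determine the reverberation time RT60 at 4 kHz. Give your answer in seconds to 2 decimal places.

Total absorption A = 212.2*0.06 + 21*0.04 + 212.2*0.06 + 14.6*0.64 + 13.6*0.13 + 20.2*0.34 + 91.3*0.34
  = 12.732 + 0.840 + 12.732 + 9.344 + 1.768 + 6.868 + 31.042 = 75.326 m² sabins.
Volume V = 20.6 × 10.3 × 2.6 = 551.668 m³.
RT60 = 0.161 · V / A = 0.161 × 551.668 / 75.326 = 1.18 s.

1.18 seconds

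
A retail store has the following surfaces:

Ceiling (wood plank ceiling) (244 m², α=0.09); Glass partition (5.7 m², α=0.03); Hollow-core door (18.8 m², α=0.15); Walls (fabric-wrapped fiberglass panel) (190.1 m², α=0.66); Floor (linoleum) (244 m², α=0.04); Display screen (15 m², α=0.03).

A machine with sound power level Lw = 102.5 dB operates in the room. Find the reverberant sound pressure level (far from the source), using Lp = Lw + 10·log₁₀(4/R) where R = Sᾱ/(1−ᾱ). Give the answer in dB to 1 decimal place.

A = 160.627 sabins; S = 717.6 m².
ᾱ = 0.2238, so room constant R = A/(1−ᾱ) = 206.940 m².
Lp = Lw + 10 log₁₀(4/R) = 102.5 -17.14 = 85.4 dB.

85.4 dB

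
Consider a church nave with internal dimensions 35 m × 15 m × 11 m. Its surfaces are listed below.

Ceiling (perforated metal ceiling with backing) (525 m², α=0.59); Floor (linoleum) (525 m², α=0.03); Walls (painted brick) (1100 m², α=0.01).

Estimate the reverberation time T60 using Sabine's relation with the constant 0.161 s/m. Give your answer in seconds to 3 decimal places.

2.763 s

Equivalent absorption area: A = 525·0.59 + 525·0.03 + 1100·0.01 = 336.500 m².
Volume V = 35 × 15 × 11 = 5775 m³.
RT60 = 0.161 · V / A = 0.161 × 5775 / 336.500 = 2.763 s.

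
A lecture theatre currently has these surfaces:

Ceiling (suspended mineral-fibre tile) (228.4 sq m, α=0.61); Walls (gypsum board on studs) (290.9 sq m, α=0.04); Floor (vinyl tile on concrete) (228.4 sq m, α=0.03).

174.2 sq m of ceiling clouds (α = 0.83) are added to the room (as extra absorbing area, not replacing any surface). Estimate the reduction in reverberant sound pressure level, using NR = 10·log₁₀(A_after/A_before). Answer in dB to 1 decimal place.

Equivalent absorption area: A_before = 228.4×0.61 + 290.9×0.04 + 228.4×0.03 = 157.812 sq m.
Treatment contributes 174.2·0.83 = 144.586 sabins.
A_after = 157.812 + 144.586 = 302.398 sabins.
NR = 10·log₁₀(302.398/157.812) = 2.8 dB.

2.8 dB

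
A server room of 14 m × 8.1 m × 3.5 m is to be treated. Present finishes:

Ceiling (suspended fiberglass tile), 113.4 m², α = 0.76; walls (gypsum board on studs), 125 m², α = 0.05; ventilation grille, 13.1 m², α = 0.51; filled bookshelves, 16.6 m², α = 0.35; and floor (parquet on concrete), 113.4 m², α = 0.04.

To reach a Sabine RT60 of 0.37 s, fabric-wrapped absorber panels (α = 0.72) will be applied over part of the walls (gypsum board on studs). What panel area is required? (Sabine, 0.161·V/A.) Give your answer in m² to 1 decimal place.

Total absorption A₁ = 113.4×0.76 + 125×0.05 + 13.1×0.51 + 16.6×0.35 + 113.4×0.04
  = 86.184 + 6.250 + 6.681 + 5.810 + 4.536 = 109.461 m² sabins.
Required A₂ = 0.161·396.9/0.37 = 172.705 sabins.
ΔA needed = 172.705 − 109.461 = 63.244 sabins.
Each m² of panel replacing the walls (gypsum board on studs) adds (0.72 − 0.05) = 0.67 sabins.
Panel area = 63.244 / 0.67 = 94.4 m².

94.4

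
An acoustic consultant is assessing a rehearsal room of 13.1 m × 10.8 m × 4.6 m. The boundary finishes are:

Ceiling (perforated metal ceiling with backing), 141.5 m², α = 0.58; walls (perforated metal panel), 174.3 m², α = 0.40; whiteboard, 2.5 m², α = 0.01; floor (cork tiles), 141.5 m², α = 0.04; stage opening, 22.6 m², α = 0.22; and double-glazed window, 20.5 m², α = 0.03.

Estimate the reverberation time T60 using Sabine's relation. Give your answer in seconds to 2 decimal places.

0.64 seconds

Equivalent absorption area: A = 141.5*0.58 + 174.3*0.40 + 2.5*0.01 + 141.5*0.04 + 22.6*0.22 + 20.5*0.03 = 163.062 m².
Room volume: 650.808 m³.
Sabine: RT60 = 0.161 × 650.808 / 163.062 = 0.64 s.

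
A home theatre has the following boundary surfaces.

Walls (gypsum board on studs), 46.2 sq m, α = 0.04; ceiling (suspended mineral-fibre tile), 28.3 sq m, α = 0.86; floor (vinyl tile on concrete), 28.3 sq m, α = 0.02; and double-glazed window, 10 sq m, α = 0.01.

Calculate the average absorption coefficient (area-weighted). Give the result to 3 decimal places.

Total surface area S = 112.8 sq m.
A = 46.2×0.04 + 28.3×0.86 + 28.3×0.02 + 10×0.01 = 26.852 sabins.
ᾱ = 26.852 / 112.8 = 0.238.

0.238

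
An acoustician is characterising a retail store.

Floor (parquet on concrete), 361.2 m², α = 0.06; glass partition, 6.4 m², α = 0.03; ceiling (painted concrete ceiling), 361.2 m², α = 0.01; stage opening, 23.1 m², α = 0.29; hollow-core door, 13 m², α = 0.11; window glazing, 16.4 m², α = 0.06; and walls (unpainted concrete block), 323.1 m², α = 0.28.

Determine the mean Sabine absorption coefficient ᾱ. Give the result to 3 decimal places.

0.113

Total surface area S = 1104.4 m².
Weighted sum Σ Sα = 125.057.
ᾱ = A/S = 0.113.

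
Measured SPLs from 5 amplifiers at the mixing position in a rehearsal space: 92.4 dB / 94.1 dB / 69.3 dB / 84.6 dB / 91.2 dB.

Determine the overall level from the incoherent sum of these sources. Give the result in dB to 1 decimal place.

97.7 dB

Sum in the linear (power) domain: Σ 10^(Lᵢ/10) = 10^(92.4/10) + 10^(94.1/10) + 10^(69.3/10) + 10^(84.6/10) + 10^(91.2/10) = 5.923e+09.
Back to dB: 10·log₁₀ Σ = 97.7 dB.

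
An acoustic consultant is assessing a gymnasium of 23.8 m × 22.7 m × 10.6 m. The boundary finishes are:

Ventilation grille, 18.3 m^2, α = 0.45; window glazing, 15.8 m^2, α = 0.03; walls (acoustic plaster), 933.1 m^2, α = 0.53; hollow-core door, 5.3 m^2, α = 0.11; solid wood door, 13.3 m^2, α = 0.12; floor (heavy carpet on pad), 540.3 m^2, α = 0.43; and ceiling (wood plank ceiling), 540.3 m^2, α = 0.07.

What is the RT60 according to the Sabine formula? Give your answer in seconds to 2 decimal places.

Summing Sᵢαᵢ: 8.235 + 0.474 + 494.543 + 0.583 + 1.596 + 232.329 + 37.821 → A = 775.581 sabins.
Volume V = 23.8 × 22.7 × 10.6 = 5726.756 m³.
RT60 = 0.161 · V / A = 0.161 × 5726.756 / 775.581 = 1.19 s.

1.19 seconds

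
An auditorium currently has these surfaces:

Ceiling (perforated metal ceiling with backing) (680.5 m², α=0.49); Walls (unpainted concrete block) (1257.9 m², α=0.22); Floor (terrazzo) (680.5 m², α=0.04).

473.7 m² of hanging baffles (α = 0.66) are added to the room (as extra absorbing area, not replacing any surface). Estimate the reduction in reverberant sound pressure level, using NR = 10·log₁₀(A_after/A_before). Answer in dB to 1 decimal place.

1.7 dB

Total absorption A_before = 680.5*0.49 + 1257.9*0.22 + 680.5*0.04
  = 333.445 + 276.738 + 27.220 = 637.403 m² sabins.
Added absorption = 473.7 × 0.66 = 312.642 sabins.
New total A_after = 950.045 sabins.
Reduction = 10 log₁₀(A_after/A_before) = 10 log₁₀(1.4905) = 1.7 dB.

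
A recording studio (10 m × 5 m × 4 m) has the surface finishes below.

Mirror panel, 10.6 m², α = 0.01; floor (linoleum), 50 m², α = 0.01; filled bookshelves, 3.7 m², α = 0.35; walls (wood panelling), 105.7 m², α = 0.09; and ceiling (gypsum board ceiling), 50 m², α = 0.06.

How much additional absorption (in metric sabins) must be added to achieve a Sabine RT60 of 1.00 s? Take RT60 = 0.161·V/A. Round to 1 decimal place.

A₁ = Σ Sᵢαᵢ = 10.6·0.01 + 50·0.01 + 3.7·0.35 + 105.7·0.09 + 50·0.06 = 14.414 sabins.
V = 200 m³. Required absorption A₂ = 0.161 × 200 / 1.00 = 32.200 sabins.
Shortfall: 32.200 − 14.414 = 17.8 sabins.

17.8 sabins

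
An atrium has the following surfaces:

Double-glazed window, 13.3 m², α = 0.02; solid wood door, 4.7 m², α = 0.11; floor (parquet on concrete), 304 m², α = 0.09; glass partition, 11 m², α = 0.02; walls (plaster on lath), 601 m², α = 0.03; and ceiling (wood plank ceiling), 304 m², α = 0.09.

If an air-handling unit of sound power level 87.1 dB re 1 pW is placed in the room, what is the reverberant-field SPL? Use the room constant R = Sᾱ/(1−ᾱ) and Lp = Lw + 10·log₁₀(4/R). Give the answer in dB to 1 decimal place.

74.2 dB

Σ(Sᵢαᵢ) = 13.3·0.02 + 4.7·0.11 + 304·0.09 + 11·0.02 + 601·0.03 + 304·0.09 = 73.753; total area S = 1238.0 m².
ᾱ = 0.0596, so room constant R = A/(1−ᾱ) = 78.427 m².
Lp = 87.1 + 10·log₁₀(4/78.427) = 87.1 + (-12.92) = 74.2 dB.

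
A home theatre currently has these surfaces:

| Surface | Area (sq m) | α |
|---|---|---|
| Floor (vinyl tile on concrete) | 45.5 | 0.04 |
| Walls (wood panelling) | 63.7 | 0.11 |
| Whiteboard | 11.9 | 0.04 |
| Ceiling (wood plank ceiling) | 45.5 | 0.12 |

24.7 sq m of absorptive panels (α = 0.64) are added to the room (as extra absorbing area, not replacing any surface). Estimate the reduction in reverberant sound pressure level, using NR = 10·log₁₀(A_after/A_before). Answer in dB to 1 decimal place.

Summing Sᵢαᵢ: 1.820 + 7.007 + 0.476 + 5.460 → A_before = 14.763 sabins.
Added absorption = 24.7 × 0.64 = 15.808 sabins.
New total A_after = 30.571 sabins.
Reduction = 10 log₁₀(A_after/A_before) = 10 log₁₀(2.0708) = 3.2 dB.

3.2 dB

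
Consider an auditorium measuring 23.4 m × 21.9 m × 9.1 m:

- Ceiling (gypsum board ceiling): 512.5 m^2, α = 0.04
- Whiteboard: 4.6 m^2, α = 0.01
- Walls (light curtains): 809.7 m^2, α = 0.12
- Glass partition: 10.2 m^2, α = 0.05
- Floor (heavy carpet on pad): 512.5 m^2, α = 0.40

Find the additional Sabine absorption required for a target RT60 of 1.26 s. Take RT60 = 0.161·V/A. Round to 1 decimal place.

Equivalent absorption area: A₁ = 512.5×0.04 + 4.6×0.01 + 809.7×0.12 + 10.2×0.05 + 512.5×0.40 = 323.220 m^2.
Target A₂ = 0.161·4663.386/1.26 = 595.877 sabins (V = 4663.386 m³).
Shortfall: 595.877 − 323.220 = 272.7 sabins.

272.7 sabins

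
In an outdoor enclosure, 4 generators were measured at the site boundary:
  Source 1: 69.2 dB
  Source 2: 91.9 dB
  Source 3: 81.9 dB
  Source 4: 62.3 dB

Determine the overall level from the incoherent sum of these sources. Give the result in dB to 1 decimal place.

92.3 dB

Converting to relative power and adding: 10^(69.2/10) + 10^(91.9/10) + 10^(81.9/10) + 10^(62.3/10) = 1.714e+09.
Back to dB: 10·log₁₀ Σ = 92.3 dB.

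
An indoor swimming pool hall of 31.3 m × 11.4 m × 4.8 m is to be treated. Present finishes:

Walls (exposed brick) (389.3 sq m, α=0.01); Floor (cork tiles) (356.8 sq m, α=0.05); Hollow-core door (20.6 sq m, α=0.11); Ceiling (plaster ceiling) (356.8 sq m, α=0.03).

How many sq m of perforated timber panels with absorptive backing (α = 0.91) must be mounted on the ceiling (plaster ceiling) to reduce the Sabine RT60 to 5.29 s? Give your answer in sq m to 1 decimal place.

19.8

A₁ = Σ Sᵢαᵢ = 389.3×0.01 + 356.8×0.05 + 20.6×0.11 + 356.8×0.03 = 34.703 sabins.
V = 1712.736 m³. Target absorption A₂ = 0.161 × 1712.736 / 5.29 = 52.127 sabins.
Absorption to add: 52.127 − 34.703 = 17.424 sabins.
Each sq m of panel replacing the ceiling (plaster ceiling) adds (0.91 − 0.03) = 0.88 sabins.
Area = ΔA/Δα = 17.424/0.88 = 19.8 sq m.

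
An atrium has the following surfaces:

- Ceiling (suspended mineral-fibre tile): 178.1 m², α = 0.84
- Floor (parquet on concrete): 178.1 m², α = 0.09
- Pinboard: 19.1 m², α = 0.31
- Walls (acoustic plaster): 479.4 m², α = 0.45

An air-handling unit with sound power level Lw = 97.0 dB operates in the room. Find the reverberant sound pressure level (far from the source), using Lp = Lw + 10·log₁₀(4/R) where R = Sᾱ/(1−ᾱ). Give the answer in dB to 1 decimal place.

Σ(Sᵢαᵢ) = 178.1×0.84 + 178.1×0.09 + 19.1×0.31 + 479.4×0.45 = 387.284; total area S = 854.7 m².
ᾱ = 387.284/854.7 = 0.4531; R = Sᾱ/(1−ᾱ) = 387.284/(1−0.4531) = 708.144 m².
Lp = Lw + 10 log₁₀(4/R) = 97.0 -22.48 = 74.5 dB.

74.5 dB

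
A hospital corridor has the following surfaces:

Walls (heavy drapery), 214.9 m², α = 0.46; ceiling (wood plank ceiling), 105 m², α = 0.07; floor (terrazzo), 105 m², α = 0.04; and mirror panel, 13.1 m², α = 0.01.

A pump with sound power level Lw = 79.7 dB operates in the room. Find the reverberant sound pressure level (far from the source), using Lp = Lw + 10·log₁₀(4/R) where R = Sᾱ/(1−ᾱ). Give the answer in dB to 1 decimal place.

64.0 dB

A = 110.535 sabins; S = 438.0 m².
ᾱ = 0.2524, so room constant R = A/(1−ᾱ) = 147.853 m².
Lp = 79.7 + 10·log₁₀(4/147.853) = 79.7 + (-15.68) = 64.0 dB.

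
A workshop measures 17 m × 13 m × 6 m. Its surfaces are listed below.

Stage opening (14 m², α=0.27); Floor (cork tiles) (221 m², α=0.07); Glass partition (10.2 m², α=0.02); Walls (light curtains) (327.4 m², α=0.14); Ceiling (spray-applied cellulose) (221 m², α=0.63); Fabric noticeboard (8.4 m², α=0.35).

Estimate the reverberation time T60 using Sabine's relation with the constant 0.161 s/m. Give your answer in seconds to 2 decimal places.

1.03 s

Total absorption A = 14×0.27 + 221×0.07 + 10.2×0.02 + 327.4×0.14 + 221×0.63 + 8.4×0.35
  = 3.780 + 15.470 + 0.204 + 45.836 + 139.230 + 2.940 = 207.460 m² sabins.
Volume V = 17 × 13 × 6 = 1326 m³.
RT60 = 0.161 · V / A = 0.161 × 1326 / 207.460 = 1.03 s.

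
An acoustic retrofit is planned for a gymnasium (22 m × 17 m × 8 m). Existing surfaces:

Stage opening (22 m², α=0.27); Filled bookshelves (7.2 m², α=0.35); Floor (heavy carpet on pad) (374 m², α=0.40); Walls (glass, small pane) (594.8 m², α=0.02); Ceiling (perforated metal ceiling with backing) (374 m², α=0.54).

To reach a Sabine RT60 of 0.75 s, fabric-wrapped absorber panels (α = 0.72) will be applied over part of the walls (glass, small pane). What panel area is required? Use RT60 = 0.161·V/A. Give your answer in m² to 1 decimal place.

Summing Sᵢαᵢ: 5.940 + 2.520 + 149.600 + 11.896 + 201.960 → A₁ = 371.916 sabins.
V = 2992 m³. Target absorption A₂ = 0.161 × 2992 / 0.75 = 642.283 sabins.
ΔA needed = 642.283 − 371.916 = 270.367 sabins.
Net gain per m²: Δα = 0.72 − 0.02 = 0.70.
Area = ΔA/Δα = 270.367/0.70 = 386.2 m².

386.2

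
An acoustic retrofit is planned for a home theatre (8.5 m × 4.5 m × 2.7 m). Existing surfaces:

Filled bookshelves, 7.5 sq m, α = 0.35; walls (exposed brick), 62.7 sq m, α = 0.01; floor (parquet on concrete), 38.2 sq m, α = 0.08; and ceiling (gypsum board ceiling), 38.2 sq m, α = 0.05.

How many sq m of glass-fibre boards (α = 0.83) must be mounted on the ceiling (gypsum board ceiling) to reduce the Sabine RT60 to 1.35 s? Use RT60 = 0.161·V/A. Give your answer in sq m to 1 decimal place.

Total absorption A₁ = 7.5·0.35 + 62.7·0.01 + 38.2·0.08 + 38.2·0.05
  = 2.625 + 0.627 + 3.056 + 1.910 = 8.218 sq m sabins.
Required A₂ = 0.161·103.275/1.35 = 12.316 sabins.
Absorption to add: 12.316 − 8.218 = 4.098 sabins.
Each sq m of panel replacing the ceiling (gypsum board ceiling) adds (0.83 − 0.05) = 0.78 sabins.
Panel area = 4.098 / 0.78 = 5.3 sq m.

5.3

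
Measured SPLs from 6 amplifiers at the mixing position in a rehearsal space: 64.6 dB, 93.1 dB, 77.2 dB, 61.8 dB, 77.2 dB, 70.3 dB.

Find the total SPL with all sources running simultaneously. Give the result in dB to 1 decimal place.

Converting to relative power and adding: 10^(64.6/10) + 10^(93.1/10) + 10^(77.2/10) + 10^(61.8/10) + 10^(77.2/10) + 10^(70.3/10) = 2.162e+09.
Combined level = 10 log₁₀(2.162e+09) = 93.3 dB.

93.3 dB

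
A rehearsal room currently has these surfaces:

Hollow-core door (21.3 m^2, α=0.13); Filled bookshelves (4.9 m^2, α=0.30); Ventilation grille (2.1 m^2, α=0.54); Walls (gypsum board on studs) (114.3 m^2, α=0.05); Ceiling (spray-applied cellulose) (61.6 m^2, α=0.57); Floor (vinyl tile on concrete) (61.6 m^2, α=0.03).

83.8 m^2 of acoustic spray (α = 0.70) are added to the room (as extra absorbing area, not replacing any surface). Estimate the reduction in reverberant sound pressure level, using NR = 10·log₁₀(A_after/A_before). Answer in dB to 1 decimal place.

3.5 dB

Equivalent absorption area: A_before = 21.3*0.13 + 4.9*0.30 + 2.1*0.54 + 114.3*0.05 + 61.6*0.57 + 61.6*0.03 = 48.048 m^2.
Added absorption = 83.8 × 0.70 = 58.660 sabins.
New total A_after = 106.708 sabins.
Reduction = 10 log₁₀(A_after/A_before) = 10 log₁₀(2.2209) = 3.5 dB.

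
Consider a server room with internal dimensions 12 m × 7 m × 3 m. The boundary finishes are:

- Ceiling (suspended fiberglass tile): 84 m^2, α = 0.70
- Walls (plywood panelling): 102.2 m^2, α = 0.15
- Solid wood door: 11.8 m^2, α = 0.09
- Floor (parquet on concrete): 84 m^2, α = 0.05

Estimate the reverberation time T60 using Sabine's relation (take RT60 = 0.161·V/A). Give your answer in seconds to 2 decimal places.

Total absorption A = 84×0.70 + 102.2×0.15 + 11.8×0.09 + 84×0.05
  = 58.800 + 15.330 + 1.062 + 4.200 = 79.392 m^2 sabins.
V = 12·7·3 = 252 m³.
Sabine: RT60 = 0.161 × 252 / 79.392 = 0.51 s.

0.51 sec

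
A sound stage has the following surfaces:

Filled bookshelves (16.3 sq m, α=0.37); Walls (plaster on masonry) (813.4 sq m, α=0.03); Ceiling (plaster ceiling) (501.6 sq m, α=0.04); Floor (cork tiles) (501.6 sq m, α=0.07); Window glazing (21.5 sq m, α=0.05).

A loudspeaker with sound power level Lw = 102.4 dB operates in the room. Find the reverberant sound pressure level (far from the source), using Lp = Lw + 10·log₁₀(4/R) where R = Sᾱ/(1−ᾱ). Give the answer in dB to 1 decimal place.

A = 86.684 sabins; S = 1854.4 sq m.
ᾱ = 86.684/1854.4 = 0.0467; R = Sᾱ/(1−ᾱ) = 86.684/(1−0.0467) = 90.930 sq m.
Lp = Lw + 10 log₁₀(4/R) = 102.4 -13.57 = 88.8 dB.

88.8 dB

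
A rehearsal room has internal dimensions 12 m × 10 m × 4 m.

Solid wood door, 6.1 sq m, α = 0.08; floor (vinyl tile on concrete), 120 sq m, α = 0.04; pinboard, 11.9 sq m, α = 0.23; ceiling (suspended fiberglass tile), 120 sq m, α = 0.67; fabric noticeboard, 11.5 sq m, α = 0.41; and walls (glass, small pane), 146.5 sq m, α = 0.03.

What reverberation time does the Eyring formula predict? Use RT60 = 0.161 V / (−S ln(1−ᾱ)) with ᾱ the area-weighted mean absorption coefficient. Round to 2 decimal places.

S = Σ Sᵢ = 416.0 sq m.
Σ(Sᵢαᵢ) = 6.1·0.08 + 120·0.04 + 11.9·0.23 + 120·0.67 + 11.5·0.41 + 146.5·0.03 = 97.535.
Mean coefficient ᾱ = A/S = 0.2345.
Eyring denominator: −S ln(1−ᾱ) = 111.166.
V = 12 × 10 × 4 = 480 m³.
RT60 = 0.161 × 480 / 111.166 = 0.70 s.

0.70 sec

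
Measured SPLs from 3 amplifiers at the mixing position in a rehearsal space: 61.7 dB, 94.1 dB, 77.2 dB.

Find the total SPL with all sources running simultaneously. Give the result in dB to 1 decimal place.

94.2 dB

Σ 10^(Lᵢ/10) = 2.624e+09.
Combined level = 10 log₁₀(2.624e+09) = 94.2 dB.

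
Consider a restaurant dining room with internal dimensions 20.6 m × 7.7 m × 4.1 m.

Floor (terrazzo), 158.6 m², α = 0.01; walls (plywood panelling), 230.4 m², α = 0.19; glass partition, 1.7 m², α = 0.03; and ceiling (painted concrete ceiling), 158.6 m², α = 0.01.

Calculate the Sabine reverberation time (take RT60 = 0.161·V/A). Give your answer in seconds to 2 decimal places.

Summing Sᵢαᵢ: 1.586 + 43.776 + 0.051 + 1.586 → A = 46.999 sabins.
Room volume: 650.342 m³.
Sabine: RT60 = 0.161 × 650.342 / 46.999 = 2.23 s.

2.23 seconds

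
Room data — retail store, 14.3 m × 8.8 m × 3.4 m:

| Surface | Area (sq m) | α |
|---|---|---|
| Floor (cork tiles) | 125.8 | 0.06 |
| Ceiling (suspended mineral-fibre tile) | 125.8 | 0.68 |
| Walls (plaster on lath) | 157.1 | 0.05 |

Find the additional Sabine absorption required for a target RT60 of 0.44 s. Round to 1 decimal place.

55.6 sabins

Equivalent absorption area: A₁ = 125.8·0.06 + 125.8·0.68 + 157.1·0.05 = 100.947 sq m.
Target A₂ = 0.161·427.856/0.44 = 156.556 sabins (V = 427.856 m³).
ΔA = A₂ − A₁ = 156.556 − 100.947 = 55.6 sabins.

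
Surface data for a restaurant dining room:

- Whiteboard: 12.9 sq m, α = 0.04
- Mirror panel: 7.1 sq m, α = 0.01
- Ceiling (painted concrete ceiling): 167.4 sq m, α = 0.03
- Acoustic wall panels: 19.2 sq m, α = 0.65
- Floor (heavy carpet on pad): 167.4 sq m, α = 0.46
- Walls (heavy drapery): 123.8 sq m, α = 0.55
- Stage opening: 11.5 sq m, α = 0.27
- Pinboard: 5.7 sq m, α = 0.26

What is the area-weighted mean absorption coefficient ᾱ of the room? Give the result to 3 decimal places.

S = Σ Sᵢ = 12.9 + 7.1 + 167.4 + 19.2 + 167.4 + 123.8 + 11.5 + 5.7 = 515.0 sq m.
Σ(Sᵢαᵢ) = 12.9×0.04 + 7.1×0.01 + 167.4×0.03 + 19.2×0.65 + 167.4×0.46 + 123.8×0.55 + 11.5×0.27 + 5.7×0.26 = 167.770.
ᾱ = 167.770 / 515.0 = 0.326.

0.326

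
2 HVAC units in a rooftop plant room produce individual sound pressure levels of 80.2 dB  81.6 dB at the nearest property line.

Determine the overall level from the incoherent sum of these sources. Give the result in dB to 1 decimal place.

Sum in the linear (power) domain: Σ 10^(Lᵢ/10) = 10^(80.2/10) + 10^(81.6/10) = 2.493e+08.
Back to dB: 10·log₁₀ Σ = 84.0 dB.

84.0 dB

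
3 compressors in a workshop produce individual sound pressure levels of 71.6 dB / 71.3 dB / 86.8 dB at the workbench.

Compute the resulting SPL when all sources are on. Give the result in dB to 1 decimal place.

87.0 dB

Sum in the linear (power) domain: Σ 10^(Lᵢ/10) = 10^(71.6/10) + 10^(71.3/10) + 10^(86.8/10) = 5.066e+08.
L_total = 10·log₁₀(5.066e+08) = 87.0 dB.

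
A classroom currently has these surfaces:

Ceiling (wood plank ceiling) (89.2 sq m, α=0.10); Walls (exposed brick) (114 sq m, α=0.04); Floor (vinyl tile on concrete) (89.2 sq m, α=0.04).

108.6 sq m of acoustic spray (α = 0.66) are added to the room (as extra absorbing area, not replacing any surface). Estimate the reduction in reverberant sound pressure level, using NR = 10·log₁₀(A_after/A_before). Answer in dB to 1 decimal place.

7.2 dB

Equivalent absorption area: A_before = 89.2·0.10 + 114·0.04 + 89.2·0.04 = 17.048 sq m.
Treatment contributes 108.6·0.66 = 71.676 sabins.
New total A_after = 88.724 sabins.
Reduction = 10 log₁₀(A_after/A_before) = 10 log₁₀(5.2044) = 7.2 dB.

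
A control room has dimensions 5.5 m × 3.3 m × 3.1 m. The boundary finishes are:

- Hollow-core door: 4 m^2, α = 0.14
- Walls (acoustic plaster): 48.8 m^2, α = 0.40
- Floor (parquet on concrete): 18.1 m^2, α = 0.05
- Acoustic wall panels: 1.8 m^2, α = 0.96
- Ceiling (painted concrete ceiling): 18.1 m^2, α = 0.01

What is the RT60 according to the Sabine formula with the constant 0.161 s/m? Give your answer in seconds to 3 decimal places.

A = Σ Sᵢαᵢ = 4×0.14 + 48.8×0.40 + 18.1×0.05 + 1.8×0.96 + 18.1×0.01 = 22.894 sabins.
Volume V = 5.5 × 3.3 × 3.1 = 56.265 m³.
Sabine: RT60 = 0.161 × 56.265 / 22.894 = 0.396 s.

0.396 s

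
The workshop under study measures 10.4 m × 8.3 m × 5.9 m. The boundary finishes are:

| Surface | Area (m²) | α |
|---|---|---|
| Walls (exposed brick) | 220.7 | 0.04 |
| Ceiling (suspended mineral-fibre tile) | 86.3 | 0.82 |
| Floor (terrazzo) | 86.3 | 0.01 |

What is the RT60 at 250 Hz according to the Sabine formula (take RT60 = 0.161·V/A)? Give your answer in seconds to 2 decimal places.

Summing Sᵢαᵢ: 8.828 + 70.766 + 0.863 → A = 80.457 sabins.
V = 10.4·8.3·5.9 = 509.288 m³.
RT60 = 0.161 · V / A = 0.161 × 509.288 / 80.457 = 1.02 s.

1.02 seconds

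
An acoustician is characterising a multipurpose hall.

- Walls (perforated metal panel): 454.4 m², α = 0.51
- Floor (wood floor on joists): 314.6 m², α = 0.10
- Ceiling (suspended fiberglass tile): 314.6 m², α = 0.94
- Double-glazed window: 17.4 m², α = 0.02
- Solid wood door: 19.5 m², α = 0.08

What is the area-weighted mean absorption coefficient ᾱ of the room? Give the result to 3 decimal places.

S = Σ Sᵢ = 454.4 + 314.6 + 314.6 + 17.4 + 19.5 = 1120.5 m².
A = 454.4×0.51 + 314.6×0.10 + 314.6×0.94 + 17.4×0.02 + 19.5×0.08 = 560.836 sabins.
ᾱ = A/S = 0.501.

0.501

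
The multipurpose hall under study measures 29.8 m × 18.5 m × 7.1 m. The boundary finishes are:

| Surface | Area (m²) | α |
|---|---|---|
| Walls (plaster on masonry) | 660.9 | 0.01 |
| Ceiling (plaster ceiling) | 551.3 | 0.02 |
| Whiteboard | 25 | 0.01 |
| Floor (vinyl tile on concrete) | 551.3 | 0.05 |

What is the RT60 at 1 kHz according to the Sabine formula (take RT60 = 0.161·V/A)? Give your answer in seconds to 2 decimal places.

A = Σ Sᵢαᵢ = 660.9·0.01 + 551.3·0.02 + 25·0.01 + 551.3·0.05 = 45.450 sabins.
Room volume: 3914.23 m³.
T = 0.161 V/A = 0.161·3914.23/45.450 = 13.87 s.

13.87 sec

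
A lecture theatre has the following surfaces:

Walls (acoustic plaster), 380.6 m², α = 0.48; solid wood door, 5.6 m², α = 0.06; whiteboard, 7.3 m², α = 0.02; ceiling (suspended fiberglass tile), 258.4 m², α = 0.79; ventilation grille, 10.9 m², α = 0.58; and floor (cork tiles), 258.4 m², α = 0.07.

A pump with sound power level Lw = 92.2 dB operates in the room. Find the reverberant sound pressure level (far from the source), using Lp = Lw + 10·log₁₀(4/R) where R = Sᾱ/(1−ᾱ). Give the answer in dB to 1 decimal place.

Σ(Sᵢαᵢ) = 380.6·0.48 + 5.6·0.06 + 7.3·0.02 + 258.4·0.79 + 10.9·0.58 + 258.4·0.07 = 411.716; total area S = 921.2 m².
ᾱ = 411.716/921.2 = 0.4469; R = Sᾱ/(1−ᾱ) = 411.716/(1−0.4469) = 744.379 m².
Lp = Lw + 10 log₁₀(4/R) = 92.2 -22.70 = 69.5 dB.

69.5 dB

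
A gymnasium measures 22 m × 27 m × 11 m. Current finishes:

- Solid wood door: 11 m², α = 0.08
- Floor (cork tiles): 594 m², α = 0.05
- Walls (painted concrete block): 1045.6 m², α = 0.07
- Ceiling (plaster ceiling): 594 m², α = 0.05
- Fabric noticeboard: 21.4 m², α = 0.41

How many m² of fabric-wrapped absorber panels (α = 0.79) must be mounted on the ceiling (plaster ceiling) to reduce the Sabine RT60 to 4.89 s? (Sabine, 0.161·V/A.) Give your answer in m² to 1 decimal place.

A₁ = Σ Sᵢαᵢ = 11·0.08 + 594·0.05 + 1045.6·0.07 + 594·0.05 + 21.4·0.41 = 142.246 sabins.
V = 6534 m³. Target absorption A₂ = 0.161 × 6534 / 4.89 = 215.128 sabins.
ΔA needed = 215.128 − 142.246 = 72.882 sabins.
Each m² of panel replacing the ceiling (plaster ceiling) adds (0.79 − 0.05) = 0.74 sabins.
Area = ΔA/Δα = 72.882/0.74 = 98.5 m².

98.5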